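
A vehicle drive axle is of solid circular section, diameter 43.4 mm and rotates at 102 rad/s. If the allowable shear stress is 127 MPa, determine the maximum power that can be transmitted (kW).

208 kW

J = πd⁴/32 = π(0.0434)⁴/32 = 3.483×10^-7 m⁴.
T_max = τ_allow·J/r = 1.27×10^8 × 3.483×10^-7 / 0.0217 = 2038 N·m.
ω = 102 rad/s, so P_max = T_max·ω = 2.079×10^5 W.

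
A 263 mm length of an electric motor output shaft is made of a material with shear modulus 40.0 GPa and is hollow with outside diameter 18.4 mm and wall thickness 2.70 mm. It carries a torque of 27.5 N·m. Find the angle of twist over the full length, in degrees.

J = π(d_o⁴ − d_i⁴)/32 = π(0.0184⁴ − 0.0130⁴)/32 = 8.449×10^-9 m⁴.
θ = T·L/(G·J) = 27.50 × 0.263 / (40.0×10⁹ × 8.449×10^-9) = 0.02140 rad.

1.23°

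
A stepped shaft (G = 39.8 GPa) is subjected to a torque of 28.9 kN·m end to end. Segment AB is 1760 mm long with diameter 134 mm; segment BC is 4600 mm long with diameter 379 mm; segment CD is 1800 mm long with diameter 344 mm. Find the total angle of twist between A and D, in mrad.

43.0 mrad

J_AB = π(0.134)⁴/32 = 3.17×10^-5 m⁴; J_BC = π(0.379)⁴/32 = 2.03×10^-3 m⁴; J_CD = π(0.344)⁴/32 = 1.37×10^-3 m⁴.
θ = (T/G)·Σ L_i/J_i = (28900/39.8×10⁹)·(1.76/3.17×10^-5 + 4.60/2.03×10^-3 + 1.80/1.37×10^-3) = 0.04297 rad.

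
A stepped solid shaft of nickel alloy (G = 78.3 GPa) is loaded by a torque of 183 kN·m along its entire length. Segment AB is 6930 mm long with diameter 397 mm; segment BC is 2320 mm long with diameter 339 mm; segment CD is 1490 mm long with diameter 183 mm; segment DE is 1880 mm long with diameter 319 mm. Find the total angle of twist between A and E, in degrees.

2.68°

J_AB = π(0.397)⁴/32 = 2.44×10^-3 m⁴; J_BC = π(0.339)⁴/32 = 1.30×10^-3 m⁴; J_CD = π(0.183)⁴/32 = 1.10×10^-4 m⁴; J_DE = π(0.319)⁴/32 = 1.02×10^-3 m⁴.
θ = (T/G)·Σ L_i/J_i = (183000/78.3×10⁹)·(6.93/2.44×10^-3 + 2.32/1.30×10^-3 + 1.49/1.10×10^-4 + 1.88/1.02×10^-3) = 0.04677 rad.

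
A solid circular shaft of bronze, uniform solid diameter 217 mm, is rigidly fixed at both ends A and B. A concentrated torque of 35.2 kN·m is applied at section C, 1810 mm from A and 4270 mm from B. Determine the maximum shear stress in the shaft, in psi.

With uniform GJ and both ends fixed, compatibility θ_AC = θ_CB gives T_A·a = T_B·b, together with T_A + T_B = T₀.
T_A = T₀·b/(a+b) = 35200·4270/6080 = 24720 N·m; T_B = 10480 N·m.
τ in each portion: τ_AC = 1.23×10^7 Pa, τ_CB = 5.22×10^6 Pa; maximum is in AC.
τ_max = T_AC·r/J = 24720·0.108/2.18×10^-4 = 1.232×10^7 Pa.

1790 psi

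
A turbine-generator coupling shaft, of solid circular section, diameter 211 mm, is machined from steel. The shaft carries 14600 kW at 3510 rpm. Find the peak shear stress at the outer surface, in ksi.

ω = 2π·3510/60 = 367.6 rad/s, so T = P/ω = 14600×10³ / 367.6 = 39720 N·m.
J = πd⁴/32 = π(0.211)⁴/32 = 1.946×10^-4 m⁴.
τ_max = T·r/J = 39720 × 0.105 / 1.946×10^-4 = 2.153×10^7 Pa.

3.12 ksi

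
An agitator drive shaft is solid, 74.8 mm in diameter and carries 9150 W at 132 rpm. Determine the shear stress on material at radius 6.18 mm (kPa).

1330 kPa

ω = 2π·132/60 = 13.82 rad/s, so T = P/ω = 9150 / 13.82 = 661.9 N·m.
J = πd⁴/32 = π(0.0748)⁴/32 = 3.073×10^-6 m⁴.
Shear stress varies linearly with radius: τ = T·r/J = 661.9 × 0.00618 / 3.073×10^-6 = 1.331×10^6 Pa.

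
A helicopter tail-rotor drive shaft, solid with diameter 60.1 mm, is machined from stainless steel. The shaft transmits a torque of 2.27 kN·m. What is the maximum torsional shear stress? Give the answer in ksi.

7.72 ksi

J = πd⁴/32 = π(0.0601)⁴/32 = 1.281×10^-6 m⁴.
τ_max = T·r/J = 2270 × 0.0301 / 1.281×10^-6 = 5.326×10^7 Pa.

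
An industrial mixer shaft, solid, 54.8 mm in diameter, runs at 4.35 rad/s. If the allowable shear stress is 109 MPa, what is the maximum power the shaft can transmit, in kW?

J = πd⁴/32 = π(0.0548)⁴/32 = 8.854×10^-7 m⁴.
T_max = τ_allow·J/r = 1.09×10^8 × 8.854×10^-7 / 0.0274 = 3522 N·m.
ω = 4.35 rad/s, so P_max = T_max·ω = 1.532×10^4 W.

15.3 kW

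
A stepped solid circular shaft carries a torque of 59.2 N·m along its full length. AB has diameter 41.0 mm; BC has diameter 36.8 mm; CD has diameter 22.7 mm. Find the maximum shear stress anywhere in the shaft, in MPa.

Under the same torque, τ_max = 16T/(πd³) is largest where d is smallest — segment CD (d = 22.7 mm).
τ_max = 16·59.20/(π·(0.0227)³) = 2.578×10^7 Pa.

25.8 MPa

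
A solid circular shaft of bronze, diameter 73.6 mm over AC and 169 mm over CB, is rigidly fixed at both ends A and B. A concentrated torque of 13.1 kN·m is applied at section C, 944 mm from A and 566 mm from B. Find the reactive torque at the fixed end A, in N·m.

277 N·m

Compatibility: T_A·a/J_AC = T_B·b/J_CB with T_A + T_B = T₀.
J_AC = 2.88×10^-6 m⁴, J_CB = 8.01×10^-5 m⁴, so T_A = T₀·(J_AC/a)/((J_AC/a)+(J_CB/b)) = 276.6 N·m, T_B = 12820 N·m.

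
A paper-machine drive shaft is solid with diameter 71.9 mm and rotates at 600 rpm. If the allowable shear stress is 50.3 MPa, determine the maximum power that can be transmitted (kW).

J = πd⁴/32 = π(0.0719)⁴/32 = 2.624×10^-6 m⁴.
T_max = τ_allow·J/r = 5.03×10^7 × 2.624×10^-6 / 0.0360 = 3671 N·m.
ω = 2π·600/60 = 62.83 rad/s, so P_max = T_max·ω = 2.307×10^5 W.

231 kW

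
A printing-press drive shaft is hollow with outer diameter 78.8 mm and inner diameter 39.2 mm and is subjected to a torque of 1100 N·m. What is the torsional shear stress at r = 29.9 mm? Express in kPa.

J = π(d_o⁴ − d_i⁴)/32 = π(0.0788⁴ − 0.0392⁴)/32 = 3.554×10^-6 m⁴.
Shear stress varies linearly with radius: τ = T·r/J = 1100 × 0.0299 / 3.554×10^-6 = 9.256×10^6 Pa.

9260 kPa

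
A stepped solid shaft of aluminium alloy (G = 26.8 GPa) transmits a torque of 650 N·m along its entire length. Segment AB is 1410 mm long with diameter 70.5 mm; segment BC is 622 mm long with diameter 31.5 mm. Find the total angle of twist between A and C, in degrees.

J_AB = π(0.0705)⁴/32 = 2.43×10^-6 m⁴; J_BC = π(0.0315)⁴/32 = 9.67×10^-8 m⁴.
θ = (T/G)·Σ L_i/J_i = (650.0/26.8×10⁹)·(1.41/2.43×10^-6 + 0.622/9.67×10^-8) = 0.1702 rad.

9.75°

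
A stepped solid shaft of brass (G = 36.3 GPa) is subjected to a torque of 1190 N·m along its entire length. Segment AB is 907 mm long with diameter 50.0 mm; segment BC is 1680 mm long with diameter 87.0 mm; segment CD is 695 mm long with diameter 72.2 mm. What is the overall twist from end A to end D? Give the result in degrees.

3.83°

J_AB = π(0.0500)⁴/32 = 6.14×10^-7 m⁴; J_BC = π(0.0870)⁴/32 = 5.62×10^-6 m⁴; J_CD = π(0.0722)⁴/32 = 2.67×10^-6 m⁴.
θ = (T/G)·Σ L_i/J_i = (1190/36.3×10⁹)·(0.907/6.14×10^-7 + 1.68/5.62×10^-6 + 0.695/2.67×10^-6) = 0.06679 rad.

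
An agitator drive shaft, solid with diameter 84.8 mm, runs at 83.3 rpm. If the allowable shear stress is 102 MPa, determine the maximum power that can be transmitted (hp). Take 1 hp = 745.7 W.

143 hp

J = πd⁴/32 = π(0.0848)⁴/32 = 5.077×10^-6 m⁴.
T_max = τ_allow·J/r = 1.02×10^8 × 5.077×10^-6 / 0.0424 = 12210 N·m.
ω = 2π·83.3/60 = 8.723 rad/s, so P_max = T_max·ω = 1.065×10^5 W.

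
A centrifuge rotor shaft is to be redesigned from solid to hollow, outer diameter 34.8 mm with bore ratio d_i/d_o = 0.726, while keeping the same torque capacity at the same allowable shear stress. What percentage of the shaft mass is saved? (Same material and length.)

Equal τ_max and T ⇒ the solid shaft needs d_s³ = d_o³(1−k⁴), so d_s = 34.8·(1−0.726⁴)^(1/3) = 31.22 mm.
Area ratio A_h/A_s = d_o²(1−k²)/d_s² = (1−k²)/(1−k⁴)^(2/3) = 0.5875.
Mass saving = 1 − 0.5875 = 41.2 %.

41.2 %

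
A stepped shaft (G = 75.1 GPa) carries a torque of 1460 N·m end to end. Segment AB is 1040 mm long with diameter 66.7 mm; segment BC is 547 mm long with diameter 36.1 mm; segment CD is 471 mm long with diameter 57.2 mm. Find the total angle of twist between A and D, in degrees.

J_AB = π(0.0667)⁴/32 = 1.94×10^-6 m⁴; J_BC = π(0.0361)⁴/32 = 1.67×10^-7 m⁴; J_CD = π(0.0572)⁴/32 = 1.05×10^-6 m⁴.
θ = (T/G)·Σ L_i/J_i = (1460/75.1×10⁹)·(1.04/1.94×10^-6 + 0.547/1.67×10^-7 + 0.471/1.05×10^-6) = 0.08290 rad.

4.75°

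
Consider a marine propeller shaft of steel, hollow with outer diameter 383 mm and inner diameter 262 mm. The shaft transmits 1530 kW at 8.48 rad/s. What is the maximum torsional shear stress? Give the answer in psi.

ω = 8.48 rad/s, so T = P/ω = 1530×10³ / 8.480 = 180400 N·m.
J = π(d_o⁴ − d_i⁴)/32 = π(0.383⁴ − 0.262⁴)/32 = 1.650×10^-3 m⁴.
τ_max = T·r/J = 180400 × 0.192 / 1.650×10^-3 = 2.094×10^7 Pa.

3040 psi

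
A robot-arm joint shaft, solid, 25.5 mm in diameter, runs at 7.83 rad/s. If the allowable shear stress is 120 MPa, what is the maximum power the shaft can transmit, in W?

J = πd⁴/32 = π(0.0255)⁴/32 = 4.151×10^-8 m⁴.
T_max = τ_allow·J/r = 1.20×10^8 × 4.151×10^-8 / 0.0127 = 390.7 N·m.
ω = 7.83 rad/s, so P_max = T_max·ω = 3059 W.

3060 W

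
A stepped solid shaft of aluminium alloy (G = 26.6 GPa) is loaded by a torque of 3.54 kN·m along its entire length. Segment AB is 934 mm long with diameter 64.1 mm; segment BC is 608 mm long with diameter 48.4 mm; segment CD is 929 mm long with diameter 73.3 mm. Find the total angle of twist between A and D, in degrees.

15.4°

J_AB = π(0.0641)⁴/32 = 1.66×10^-6 m⁴; J_BC = π(0.0484)⁴/32 = 5.39×10^-7 m⁴; J_CD = π(0.0733)⁴/32 = 2.83×10^-6 m⁴.
θ = (T/G)·Σ L_i/J_i = (3540/26.6×10⁹)·(0.934/1.66×10^-6 + 0.608/5.39×10^-7 + 0.929/2.83×10^-6) = 0.2688 rad.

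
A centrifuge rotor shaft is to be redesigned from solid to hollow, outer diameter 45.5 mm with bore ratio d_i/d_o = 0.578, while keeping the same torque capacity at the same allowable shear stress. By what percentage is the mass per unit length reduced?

27.9 %

Equal τ_max and T ⇒ the solid shaft needs d_s³ = d_o³(1−k⁴), so d_s = 45.5·(1−0.578⁴)^(1/3) = 43.74 mm.
Area ratio A_h/A_s = d_o²(1−k²)/d_s² = (1−k²)/(1−k⁴)^(2/3) = 0.7206.
Mass saving = 1 − 0.7206 = 27.9 %.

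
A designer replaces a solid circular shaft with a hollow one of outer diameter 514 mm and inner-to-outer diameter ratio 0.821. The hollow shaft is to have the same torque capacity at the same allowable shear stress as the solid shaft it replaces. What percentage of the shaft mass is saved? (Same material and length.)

51.2 %

Equal τ_max and T ⇒ the solid shaft needs d_s³ = d_o³(1−k⁴), so d_s = 514·(1−0.821⁴)^(1/3) = 420.0 mm.
Area ratio A_h/A_s = d_o²(1−k²)/d_s² = (1−k²)/(1−k⁴)^(2/3) = 0.4881.
Mass saving = 1 − 0.4881 = 51.2 %.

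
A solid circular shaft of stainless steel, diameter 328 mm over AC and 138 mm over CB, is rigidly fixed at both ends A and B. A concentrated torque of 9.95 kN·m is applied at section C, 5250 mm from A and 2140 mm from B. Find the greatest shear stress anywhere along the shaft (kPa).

Compatibility: T_A·a/J_AC = T_B·b/J_CB with T_A + T_B = T₀.
J_AC = 1.14×10^-3 m⁴, J_CB = 3.56×10^-5 m⁴, so T_A = T₀·(J_AC/a)/((J_AC/a)+(J_CB/b)) = 9240 N·m, T_B = 710.3 N·m.
τ in each portion: τ_AC = 1.33×10^6 Pa, τ_CB = 1.38×10^6 Pa; maximum is in CB.
τ_max = T_CB·r/J = 710.3·0.0690/3.56×10^-5 = 1.376×10^6 Pa.

1380 kPa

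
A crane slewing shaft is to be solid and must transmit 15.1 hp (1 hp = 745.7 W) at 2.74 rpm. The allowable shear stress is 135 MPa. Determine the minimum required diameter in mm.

ω = 2π·2.74/60 = 0.2869 rad/s, so T = P/ω = 15.1×745.7 / 0.2869 = 39240 N·m.
For a solid shaft τ_max = 16T/(πd³), so d = (16T/(π τ_allow))^(1/3) = (16·39240/(π·1.35×10^8))^(1/3) = 0.1140 m.

114 mm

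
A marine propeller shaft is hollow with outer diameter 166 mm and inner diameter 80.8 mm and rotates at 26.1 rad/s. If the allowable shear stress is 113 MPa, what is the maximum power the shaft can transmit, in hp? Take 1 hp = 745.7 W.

J = π(d_o⁴ − d_i⁴)/32 = π(0.166⁴ − 0.0808⁴)/32 = 7.036×10^-5 m⁴.
T_max = τ_allow·J/r = 1.13×10^8 × 7.036×10^-5 / 0.0830 = 95800 N·m.
ω = 26.1 rad/s, so P_max = T_max·ω = 2.500×10^6 W.

3350 hp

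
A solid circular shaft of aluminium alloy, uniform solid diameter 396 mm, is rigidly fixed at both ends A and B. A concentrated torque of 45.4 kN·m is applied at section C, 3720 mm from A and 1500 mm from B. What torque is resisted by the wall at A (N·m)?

With uniform GJ and both ends fixed, compatibility θ_AC = θ_CB gives T_A·a = T_B·b, together with T_A + T_B = T₀.
T_A = T₀·b/(a+b) = 45400·1500/5220 = 13050 N·m; T_B = 32350 N·m.

13000 N·m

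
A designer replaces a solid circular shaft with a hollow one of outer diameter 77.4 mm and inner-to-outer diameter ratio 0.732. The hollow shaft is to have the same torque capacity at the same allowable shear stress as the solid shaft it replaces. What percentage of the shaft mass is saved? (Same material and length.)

41.8 %

Equal τ_max and T ⇒ the solid shaft needs d_s³ = d_o³(1−k⁴), so d_s = 77.4·(1−0.732⁴)^(1/3) = 69.14 mm.
Area ratio A_h/A_s = d_o²(1−k²)/d_s² = (1−k²)/(1−k⁴)^(2/3) = 0.5817.
Mass saving = 1 − 0.5817 = 41.8 %.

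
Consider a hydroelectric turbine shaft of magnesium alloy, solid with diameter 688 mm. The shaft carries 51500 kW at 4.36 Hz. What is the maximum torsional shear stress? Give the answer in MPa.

29.4 MPa

ω = 2π·4.36 = 27.39 rad/s, so T = P/ω = 51500×10³ / 27.39 = 1.880e6 N·m.
J = πd⁴/32 = π(0.688)⁴/32 = 0.02200 m⁴.
τ_max = T·r/J = 1.880e6 × 0.344 / 0.02200 = 2.940×10^7 Pa.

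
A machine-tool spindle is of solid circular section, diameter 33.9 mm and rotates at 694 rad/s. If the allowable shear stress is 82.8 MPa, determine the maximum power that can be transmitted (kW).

J = πd⁴/32 = π(0.0339)⁴/32 = 1.297×10^-7 m⁴.
T_max = τ_allow·J/r = 8.28×10^7 × 1.297×10^-7 / 0.0169 = 633.4 N·m.
ω = 694 rad/s, so P_max = T_max·ω = 4.396×10^5 W.

440 kW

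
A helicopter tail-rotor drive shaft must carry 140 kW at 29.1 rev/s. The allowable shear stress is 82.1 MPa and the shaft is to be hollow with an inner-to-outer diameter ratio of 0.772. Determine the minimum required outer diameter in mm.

41.9 mm

ω = 2π·29.1 = 182.8 rad/s, so T = P/ω = 140×10³ / 182.8 = 765.7 N·m.
For a hollow shaft with d_i/d_o = 0.772: τ_max = 16T/(π d_o³ (1−k⁴)), so d_o = [16T/(π τ_allow (1−k⁴))]^(1/3) = [16·765.7/(π·8.21×10^7·0.6448)]^(1/3) = 0.04192 m.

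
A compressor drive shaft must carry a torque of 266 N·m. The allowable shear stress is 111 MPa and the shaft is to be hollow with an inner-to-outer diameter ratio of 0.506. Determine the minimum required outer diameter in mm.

For a hollow shaft with d_i/d_o = 0.506: τ_max = 16T/(π d_o³ (1−k⁴)), so d_o = [16T/(π τ_allow (1−k⁴))]^(1/3) = [16·266.0/(π·1.11×10^8·0.9344)]^(1/3) = 0.02355 m.

23.6 mm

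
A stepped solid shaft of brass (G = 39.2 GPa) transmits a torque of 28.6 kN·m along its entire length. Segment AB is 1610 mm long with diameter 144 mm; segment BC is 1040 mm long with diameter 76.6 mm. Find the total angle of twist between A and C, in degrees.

14.5°

J_AB = π(0.144)⁴/32 = 4.22×10^-5 m⁴; J_BC = π(0.0766)⁴/32 = 3.38×10^-6 m⁴.
θ = (T/G)·Σ L_i/J_i = (28600/39.2×10⁹)·(1.61/4.22×10^-5 + 1.04/3.38×10^-6) = 0.2523 rad.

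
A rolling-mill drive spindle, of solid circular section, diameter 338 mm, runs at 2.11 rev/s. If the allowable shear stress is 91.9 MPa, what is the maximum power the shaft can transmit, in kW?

J = πd⁴/32 = π(0.338)⁴/32 = 1.281×10^-3 m⁴.
T_max = τ_allow·J/r = 9.19×10^7 × 1.281×10^-3 / 0.169 = 696800 N·m.
ω = 2π·2.11 = 13.26 rad/s, so P_max = T_max·ω = 9.238×10^6 W.

9240 kW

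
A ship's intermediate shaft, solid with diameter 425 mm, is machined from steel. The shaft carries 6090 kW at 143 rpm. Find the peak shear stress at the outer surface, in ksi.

ω = 2π·143/60 = 14.97 rad/s, so T = P/ω = 6090×10³ / 14.97 = 406700 N·m.
J = πd⁴/32 = π(0.425)⁴/32 = 3.203×10^-3 m⁴.
τ_max = T·r/J = 406700 × 0.212 / 3.203×10^-3 = 2.698×10^7 Pa.

3.91 ksi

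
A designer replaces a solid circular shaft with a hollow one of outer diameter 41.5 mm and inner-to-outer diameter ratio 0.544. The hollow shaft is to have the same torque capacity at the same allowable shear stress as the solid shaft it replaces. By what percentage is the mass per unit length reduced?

Equal τ_max and T ⇒ the solid shaft needs d_s³ = d_o³(1−k⁴), so d_s = 41.5·(1−0.544⁴)^(1/3) = 40.25 mm.
Area ratio A_h/A_s = d_o²(1−k²)/d_s² = (1−k²)/(1−k⁴)^(2/3) = 0.7484.
Mass saving = 1 − 0.7484 = 25.2 %.

25.2 %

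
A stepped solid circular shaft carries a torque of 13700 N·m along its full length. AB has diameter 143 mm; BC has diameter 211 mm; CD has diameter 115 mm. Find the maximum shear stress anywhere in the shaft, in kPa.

45900 kPa

Under the same torque, τ_max = 16T/(πd³) is largest where d is smallest — segment CD (d = 115 mm).
τ_max = 16·13700/(π·(0.115)³) = 4.588×10^7 Pa.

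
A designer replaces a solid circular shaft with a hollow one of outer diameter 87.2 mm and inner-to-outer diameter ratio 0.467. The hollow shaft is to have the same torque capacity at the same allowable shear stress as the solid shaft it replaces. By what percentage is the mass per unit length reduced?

Equal τ_max and T ⇒ the solid shaft needs d_s³ = d_o³(1−k⁴), so d_s = 87.2·(1−0.467⁴)^(1/3) = 85.79 mm.
Area ratio A_h/A_s = d_o²(1−k²)/d_s² = (1−k²)/(1−k⁴)^(2/3) = 0.8077.
Mass saving = 1 − 0.8077 = 19.2 %.

19.2 %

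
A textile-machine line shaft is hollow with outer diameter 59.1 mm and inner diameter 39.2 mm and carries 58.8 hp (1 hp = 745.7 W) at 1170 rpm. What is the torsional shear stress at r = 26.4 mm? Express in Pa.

ω = 2π·1170/60 = 122.5 rad/s, so T = P/ω = 58.8×745.7 / 122.5 = 357.9 N·m.
J = π(d_o⁴ − d_i⁴)/32 = π(0.0591⁴ − 0.0392⁴)/32 = 9.659×10^-7 m⁴.
Shear stress varies linearly with radius: τ = T·r/J = 357.9 × 0.0264 / 9.659×10^-7 = 9.781×10^6 Pa.

9.78e6 Pa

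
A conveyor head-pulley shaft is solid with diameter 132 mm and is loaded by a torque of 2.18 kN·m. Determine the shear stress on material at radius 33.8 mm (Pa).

J = πd⁴/32 = π(0.132)⁴/32 = 2.981×10^-5 m⁴.
Shear stress varies linearly with radius: τ = T·r/J = 2180 × 0.0338 / 2.981×10^-5 = 2.472×10^6 Pa.

2.47e6 Pa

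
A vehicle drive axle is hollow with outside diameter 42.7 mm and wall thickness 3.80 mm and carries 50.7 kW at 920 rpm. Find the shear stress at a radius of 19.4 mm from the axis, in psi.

ω = 2π·920/60 = 96.34 rad/s, so T = P/ω = 50.7×10³ / 96.34 = 526.2 N·m.
J = π(d_o⁴ − d_i⁴)/32 = π(0.0427⁴ − 0.0351⁴)/32 = 1.774×10^-7 m⁴.
Shear stress varies linearly with radius: τ = T·r/J = 526.2 × 0.0194 / 1.774×10^-7 = 5.756×10^7 Pa.

8350 psi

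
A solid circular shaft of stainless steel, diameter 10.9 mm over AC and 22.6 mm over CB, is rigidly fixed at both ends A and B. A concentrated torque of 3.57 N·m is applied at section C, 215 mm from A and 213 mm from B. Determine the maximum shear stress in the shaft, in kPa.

1490 kPa

Compatibility: T_A·a/J_AC = T_B·b/J_CB with T_A + T_B = T₀.
J_AC = 1.39×10^-9 m⁴, J_CB = 2.56×10^-8 m⁴, so T_A = T₀·(J_AC/a)/((J_AC/a)+(J_CB/b)) = 0.1816 N·m, T_B = 3.388 N·m.
τ in each portion: τ_AC = 7.14×10^5 Pa, τ_CB = 1.49×10^6 Pa; maximum is in CB.
τ_max = T_CB·r/J = 3.388·0.0113/2.56×10^-8 = 1.495×10^6 Pa.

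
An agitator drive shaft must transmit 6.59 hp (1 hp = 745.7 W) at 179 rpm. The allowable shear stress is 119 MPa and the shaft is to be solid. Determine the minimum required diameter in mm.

22.4 mm

ω = 2π·179/60 = 18.74 rad/s, so T = P/ω = 6.59×745.7 / 18.74 = 262.2 N·m.
For a solid shaft τ_max = 16T/(πd³), so d = (16T/(π τ_allow))^(1/3) = (16·262.2/(π·1.19×10^8))^(1/3) = 0.02239 m.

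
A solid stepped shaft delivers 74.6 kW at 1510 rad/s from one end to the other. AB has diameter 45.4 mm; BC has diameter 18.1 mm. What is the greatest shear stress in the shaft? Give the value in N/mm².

42.4 N/mm²

ω = 1510 rad/s, so T = P/ω = 74.6×10³ / 1510 = 49.40 N·m.
Under the same torque, τ_max = 16T/(πd³) is largest where d is smallest — segment BC (d = 18.1 mm).
τ_max = 16·49.40/(π·(0.0181)³) = 4.243×10^7 Pa.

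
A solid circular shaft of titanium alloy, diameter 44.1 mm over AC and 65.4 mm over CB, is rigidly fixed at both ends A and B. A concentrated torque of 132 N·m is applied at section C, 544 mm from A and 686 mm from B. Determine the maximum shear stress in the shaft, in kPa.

1910 kPa

Compatibility: T_A·a/J_AC = T_B·b/J_CB with T_A + T_B = T₀.
J_AC = 3.71×10^-7 m⁴, J_CB = 1.80×10^-6 m⁴, so T_A = T₀·(J_AC/a)/((J_AC/a)+(J_CB/b)) = 27.30 N·m, T_B = 104.7 N·m.
τ in each portion: τ_AC = 1.62×10^6 Pa, τ_CB = 1.91×10^6 Pa; maximum is in CB.
τ_max = T_CB·r/J = 104.7·0.0327/1.80×10^-6 = 1.906×10^6 Pa.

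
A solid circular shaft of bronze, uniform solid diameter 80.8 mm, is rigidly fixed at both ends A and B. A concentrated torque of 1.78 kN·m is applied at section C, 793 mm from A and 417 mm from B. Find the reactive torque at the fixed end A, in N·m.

613 N·m

With uniform GJ and both ends fixed, compatibility θ_AC = θ_CB gives T_A·a = T_B·b, together with T_A + T_B = T₀.
T_A = T₀·b/(a+b) = 1780·417/1210 = 613.4 N·m; T_B = 1167 N·m.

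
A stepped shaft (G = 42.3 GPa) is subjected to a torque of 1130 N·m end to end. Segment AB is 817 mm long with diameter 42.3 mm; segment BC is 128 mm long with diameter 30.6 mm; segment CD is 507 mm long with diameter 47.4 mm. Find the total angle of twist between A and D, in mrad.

136 mrad

J_AB = π(0.0423)⁴/32 = 3.14×10^-7 m⁴; J_BC = π(0.0306)⁴/32 = 8.61×10^-8 m⁴; J_CD = π(0.0474)⁴/32 = 4.96×10^-7 m⁴.
θ = (T/G)·Σ L_i/J_i = (1130/42.3×10⁹)·(0.817/3.14×10^-7 + 0.128/8.61×10^-8 + 0.507/4.96×10^-7) = 0.1365 rad.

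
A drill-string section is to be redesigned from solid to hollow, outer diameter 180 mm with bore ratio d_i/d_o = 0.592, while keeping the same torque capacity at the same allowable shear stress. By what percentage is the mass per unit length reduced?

29.1 %

Equal τ_max and T ⇒ the solid shaft needs d_s³ = d_o³(1−k⁴), so d_s = 180·(1−0.592⁴)^(1/3) = 172.3 mm.
Area ratio A_h/A_s = d_o²(1−k²)/d_s² = (1−k²)/(1−k⁴)^(2/3) = 0.7088.
Mass saving = 1 − 0.7088 = 29.1 %.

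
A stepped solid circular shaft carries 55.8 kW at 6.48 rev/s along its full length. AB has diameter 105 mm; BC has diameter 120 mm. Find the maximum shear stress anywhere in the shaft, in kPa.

ω = 2π·6.48 = 40.72 rad/s, so T = P/ω = 55.8×10³ / 40.72 = 1371 N·m.
Under the same torque, τ_max = 16T/(πd³) is largest where d is smallest — segment AB (d = 105 mm).
τ_max = 16·1371/(π·(0.105)³) = 6.030×10^6 Pa.

6030 kPa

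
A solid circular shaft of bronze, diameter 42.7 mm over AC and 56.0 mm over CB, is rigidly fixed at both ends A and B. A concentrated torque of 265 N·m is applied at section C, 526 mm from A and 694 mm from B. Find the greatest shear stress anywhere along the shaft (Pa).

Compatibility: T_A·a/J_AC = T_B·b/J_CB with T_A + T_B = T₀.
J_AC = 3.26×10^-7 m⁴, J_CB = 9.65×10^-7 m⁴, so T_A = T₀·(J_AC/a)/((J_AC/a)+(J_CB/b)) = 81.74 N·m, T_B = 183.3 N·m.
τ in each portion: τ_AC = 5.35×10^6 Pa, τ_CB = 5.31×10^6 Pa; maximum is in AC.
τ_max = T_AC·r/J = 81.74·0.0214/3.26×10^-7 = 5.347×10^6 Pa.

5.35e6 Pa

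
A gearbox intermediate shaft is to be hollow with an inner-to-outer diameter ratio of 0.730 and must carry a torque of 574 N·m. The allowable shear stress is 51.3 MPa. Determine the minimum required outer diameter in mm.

For a hollow shaft with d_i/d_o = 0.730: τ_max = 16T/(π d_o³ (1−k⁴)), so d_o = [16T/(π τ_allow (1−k⁴))]^(1/3) = [16·574.0/(π·5.13×10^7·0.7160)]^(1/3) = 0.04301 m.

43.0 mm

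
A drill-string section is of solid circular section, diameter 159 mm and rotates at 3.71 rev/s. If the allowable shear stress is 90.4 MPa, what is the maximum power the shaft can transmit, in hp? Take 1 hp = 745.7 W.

2230 hp

J = πd⁴/32 = π(0.159)⁴/32 = 6.275×10^-5 m⁴.
T_max = τ_allow·J/r = 9.04×10^7 × 6.275×10^-5 / 0.0795 = 71350 N·m.
ω = 2π·3.71 = 23.31 rad/s, so P_max = T_max·ω = 1.663×10^6 W.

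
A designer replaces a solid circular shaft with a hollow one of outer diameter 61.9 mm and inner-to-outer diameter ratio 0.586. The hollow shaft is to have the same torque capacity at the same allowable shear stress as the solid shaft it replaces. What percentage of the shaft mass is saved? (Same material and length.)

28.6 %

Equal τ_max and T ⇒ the solid shaft needs d_s³ = d_o³(1−k⁴), so d_s = 61.9·(1−0.586⁴)^(1/3) = 59.36 mm.
Area ratio A_h/A_s = d_o²(1−k²)/d_s² = (1−k²)/(1−k⁴)^(2/3) = 0.7139.
Mass saving = 1 − 0.7139 = 28.6 %.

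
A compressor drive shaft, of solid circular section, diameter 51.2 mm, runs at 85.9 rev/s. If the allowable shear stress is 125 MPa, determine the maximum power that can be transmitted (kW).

1780 kW

J = πd⁴/32 = π(0.0512)⁴/32 = 6.747×10^-7 m⁴.
T_max = τ_allow·J/r = 1.25×10^8 × 6.747×10^-7 / 0.0256 = 3294 N·m.
ω = 2π·85.9 = 539.7 rad/s, so P_max = T_max·ω = 1.778×10^6 W.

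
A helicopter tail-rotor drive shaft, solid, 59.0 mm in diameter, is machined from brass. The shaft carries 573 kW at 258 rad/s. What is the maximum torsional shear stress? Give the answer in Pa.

5.51e7 Pa

ω = 258 rad/s, so T = P/ω = 573×10³ / 258.0 = 2221 N·m.
J = πd⁴/32 = π(0.0590)⁴/32 = 1.190×10^-6 m⁴.
τ_max = T·r/J = 2221 × 0.0295 / 1.190×10^-6 = 5.507×10^7 Pa.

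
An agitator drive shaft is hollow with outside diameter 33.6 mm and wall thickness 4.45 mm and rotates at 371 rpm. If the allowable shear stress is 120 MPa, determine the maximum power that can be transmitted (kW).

J = π(d_o⁴ − d_i⁴)/32 = π(0.0336⁴ − 0.0247⁴)/32 = 8.859×10^-8 m⁴.
T_max = τ_allow·J/r = 1.20×10^8 × 8.859×10^-8 / 0.0168 = 632.8 N·m.
ω = 2π·371/60 = 38.85 rad/s, so P_max = T_max·ω = 2.458×10^4 W.

24.6 kW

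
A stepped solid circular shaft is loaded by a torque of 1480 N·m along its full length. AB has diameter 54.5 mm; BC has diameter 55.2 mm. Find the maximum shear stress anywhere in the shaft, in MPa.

46.6 MPa

Under the same torque, τ_max = 16T/(πd³) is largest where d is smallest — segment AB (d = 54.5 mm).
τ_max = 16·1480/(π·(0.0545)³) = 4.656×10^7 Pa.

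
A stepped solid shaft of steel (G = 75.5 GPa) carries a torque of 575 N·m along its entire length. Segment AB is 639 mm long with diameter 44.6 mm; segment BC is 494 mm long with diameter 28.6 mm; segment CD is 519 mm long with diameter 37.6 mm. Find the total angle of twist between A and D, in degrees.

J_AB = π(0.0446)⁴/32 = 3.88×10^-7 m⁴; J_BC = π(0.0286)⁴/32 = 6.57×10^-8 m⁴; J_CD = π(0.0376)⁴/32 = 1.96×10^-7 m⁴.
θ = (T/G)·Σ L_i/J_i = (575.0/75.5×10⁹)·(0.639/3.88×10^-7 + 0.494/6.57×10^-8 + 0.519/1.96×10^-7) = 0.08995 rad.

5.15°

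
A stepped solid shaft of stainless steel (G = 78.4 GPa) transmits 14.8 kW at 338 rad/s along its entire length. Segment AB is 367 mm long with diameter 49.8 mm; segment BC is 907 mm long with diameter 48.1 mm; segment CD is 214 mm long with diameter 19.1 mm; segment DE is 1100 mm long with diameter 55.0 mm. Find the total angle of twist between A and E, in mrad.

11.1 mrad

ω = 338 rad/s, so T = P/ω = 14.8×10³ / 338.0 = 43.79 N·m.
J_AB = π(0.0498)⁴/32 = 6.04×10^-7 m⁴; J_BC = π(0.0481)⁴/32 = 5.26×10^-7 m⁴; J_CD = π(0.0191)⁴/32 = 1.31×10^-8 m⁴; J_DE = π(0.0550)⁴/32 = 8.98×10^-7 m⁴.
θ = (T/G)·Σ L_i/J_i = (43.79/78.4×10⁹)·(0.367/6.04×10^-7 + 0.907/5.26×10^-7 + 0.214/1.31×10^-8 + 1.10/8.98×10^-7) = 0.01113 rad.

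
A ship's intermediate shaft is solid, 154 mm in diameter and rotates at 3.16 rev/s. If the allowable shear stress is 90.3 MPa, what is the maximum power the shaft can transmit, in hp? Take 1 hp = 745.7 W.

J = πd⁴/32 = π(0.154)⁴/32 = 5.522×10^-5 m⁴.
T_max = τ_allow·J/r = 9.03×10^7 × 5.522×10^-5 / 0.0770 = 64760 N·m.
ω = 2π·3.16 = 19.85 rad/s, so P_max = T_max·ω = 1.286×10^6 W.

1720 hp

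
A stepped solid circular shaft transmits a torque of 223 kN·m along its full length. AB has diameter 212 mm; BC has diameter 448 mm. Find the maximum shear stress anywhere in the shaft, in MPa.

Under the same torque, τ_max = 16T/(πd³) is largest where d is smallest — segment AB (d = 212 mm).
τ_max = 16·223000/(π·(0.212)³) = 1.192×10^8 Pa.

119 MPa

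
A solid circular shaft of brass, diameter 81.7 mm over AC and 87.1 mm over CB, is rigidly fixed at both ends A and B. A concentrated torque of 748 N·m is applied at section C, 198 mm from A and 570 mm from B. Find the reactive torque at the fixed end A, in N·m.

Compatibility: T_A·a/J_AC = T_B·b/J_CB with T_A + T_B = T₀.
J_AC = 4.37×10^-6 m⁴, J_CB = 5.65×10^-6 m⁴, so T_A = T₀·(J_AC/a)/((J_AC/a)+(J_CB/b)) = 516.3 N·m, T_B = 231.7 N·m.

516 N·m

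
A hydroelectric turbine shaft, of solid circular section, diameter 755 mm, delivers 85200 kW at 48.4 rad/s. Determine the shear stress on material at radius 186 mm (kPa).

10300 kPa

ω = 48.4 rad/s, so T = P/ω = 85200×10³ / 48.40 = 1.760e6 N·m.
J = πd⁴/32 = π(0.755)⁴/32 = 0.03190 m⁴.
Shear stress varies linearly with radius: τ = T·r/J = 1.760e6 × 0.186 / 0.03190 = 1.026×10^7 Pa.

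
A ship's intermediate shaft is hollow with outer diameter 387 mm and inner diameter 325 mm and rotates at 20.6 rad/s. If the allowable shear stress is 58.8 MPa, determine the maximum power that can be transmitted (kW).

6930 kW

J = π(d_o⁴ − d_i⁴)/32 = π(0.387⁴ − 0.325⁴)/32 = 1.107×10^-3 m⁴.
T_max = τ_allow·J/r = 5.88×10^7 × 1.107×10^-3 / 0.194 = 336300 N·m.
ω = 20.6 rad/s, so P_max = T_max·ω = 6.929×10^6 W.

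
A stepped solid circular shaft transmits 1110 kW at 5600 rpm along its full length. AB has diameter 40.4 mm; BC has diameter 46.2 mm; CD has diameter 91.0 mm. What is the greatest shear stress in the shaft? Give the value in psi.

21200 psi

ω = 2π·5600/60 = 586.4 rad/s, so T = P/ω = 1110×10³ / 586.4 = 1893 N·m.
Under the same torque, τ_max = 16T/(πd³) is largest where d is smallest — segment AB (d = 40.4 mm).
τ_max = 16·1893/(π·(0.0404)³) = 1.462×10^8 Pa.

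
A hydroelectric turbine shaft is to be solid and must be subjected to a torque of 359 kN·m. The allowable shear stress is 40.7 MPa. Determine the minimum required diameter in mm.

For a solid shaft τ_max = 16T/(πd³), so d = (16T/(π τ_allow))^(1/3) = (16·359000/(π·4.07×10^7))^(1/3) = 0.3555 m.

355 mm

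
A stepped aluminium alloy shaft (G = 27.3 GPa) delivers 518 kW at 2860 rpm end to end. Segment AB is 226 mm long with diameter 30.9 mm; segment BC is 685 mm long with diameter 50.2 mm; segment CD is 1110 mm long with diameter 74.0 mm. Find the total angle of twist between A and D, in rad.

0.253 rad

ω = 2π·2860/60 = 299.5 rad/s, so T = P/ω = 518×10³ / 299.5 = 1730 N·m.
J_AB = π(0.0309)⁴/32 = 8.95×10^-8 m⁴; J_BC = π(0.0502)⁴/32 = 6.23×10^-7 m⁴; J_CD = π(0.0740)⁴/32 = 2.94×10^-6 m⁴.
θ = (T/G)·Σ L_i/J_i = (1730/27.3×10⁹)·(0.226/8.95×10^-8 + 0.685/6.23×10^-7 + 1.11/2.94×10^-6) = 0.2535 rad.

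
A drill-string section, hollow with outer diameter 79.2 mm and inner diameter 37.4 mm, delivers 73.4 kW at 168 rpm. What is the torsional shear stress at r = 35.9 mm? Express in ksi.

5.92 ksi

ω = 2π·168/60 = 17.59 rad/s, so T = P/ω = 73.4×10³ / 17.59 = 4172 N·m.
J = π(d_o⁴ − d_i⁴)/32 = π(0.0792⁴ − 0.0374⁴)/32 = 3.671×10^-6 m⁴.
Shear stress varies linearly with radius: τ = T·r/J = 4172 × 0.0359 / 3.671×10^-6 = 4.080×10^7 Pa.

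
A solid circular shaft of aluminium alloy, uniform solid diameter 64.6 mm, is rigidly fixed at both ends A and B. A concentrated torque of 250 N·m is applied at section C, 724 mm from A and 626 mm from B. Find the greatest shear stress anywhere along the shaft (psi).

With uniform GJ and both ends fixed, compatibility θ_AC = θ_CB gives T_A·a = T_B·b, together with T_A + T_B = T₀.
T_A = T₀·b/(a+b) = 250.0·626/1350 = 115.9 N·m; T_B = 134.1 N·m.
τ in each portion: τ_AC = 2.19×10^6 Pa, τ_CB = 2.53×10^6 Pa; maximum is in CB.
τ_max = T_CB·r/J = 134.1·0.0323/1.71×10^-6 = 2.533×10^6 Pa.

367 psi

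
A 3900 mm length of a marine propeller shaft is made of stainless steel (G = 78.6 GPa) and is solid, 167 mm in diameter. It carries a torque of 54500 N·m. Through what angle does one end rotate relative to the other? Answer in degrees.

J = πd⁴/32 = π(0.167)⁴/32 = 7.636×10^-5 m⁴.
θ = T·L/(G·J) = 54500 × 3.90 / (78.6×10⁹ × 7.636×10^-5) = 0.03541 rad.

2.03°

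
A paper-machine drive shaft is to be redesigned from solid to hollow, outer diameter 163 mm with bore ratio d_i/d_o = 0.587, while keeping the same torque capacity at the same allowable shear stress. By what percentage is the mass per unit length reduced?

28.7 %

Equal τ_max and T ⇒ the solid shaft needs d_s³ = d_o³(1−k⁴), so d_s = 163·(1−0.587⁴)^(1/3) = 156.3 mm.
Area ratio A_h/A_s = d_o²(1−k²)/d_s² = (1−k²)/(1−k⁴)^(2/3) = 0.7131.
Mass saving = 1 − 0.7131 = 28.7 %.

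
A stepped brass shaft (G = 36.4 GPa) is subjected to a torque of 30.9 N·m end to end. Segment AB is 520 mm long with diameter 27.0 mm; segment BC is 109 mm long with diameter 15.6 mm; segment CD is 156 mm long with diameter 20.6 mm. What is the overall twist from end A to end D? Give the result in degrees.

J_AB = π(0.0270)⁴/32 = 5.22×10^-8 m⁴; J_BC = π(0.0156)⁴/32 = 5.81×10^-9 m⁴; J_CD = π(0.0206)⁴/32 = 1.77×10^-8 m⁴.
θ = (T/G)·Σ L_i/J_i = (30.90/36.4×10⁹)·(0.520/5.22×10^-8 + 0.109/5.81×10^-9 + 0.156/1.77×10^-8) = 0.03187 rad.

1.83°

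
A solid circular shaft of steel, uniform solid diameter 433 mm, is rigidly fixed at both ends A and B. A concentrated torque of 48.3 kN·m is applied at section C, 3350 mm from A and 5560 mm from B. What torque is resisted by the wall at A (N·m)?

With uniform GJ and both ends fixed, compatibility θ_AC = θ_CB gives T_A·a = T_B·b, together with T_A + T_B = T₀.
T_A = T₀·b/(a+b) = 48300·5560/8910 = 30140 N·m; T_B = 18160 N·m.

30100 N·m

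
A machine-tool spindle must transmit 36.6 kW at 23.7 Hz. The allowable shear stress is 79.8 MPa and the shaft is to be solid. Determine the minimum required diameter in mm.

ω = 2π·23.7 = 148.9 rad/s, so T = P/ω = 36.6×10³ / 148.9 = 245.8 N·m.
For a solid shaft τ_max = 16T/(πd³), so d = (16T/(π τ_allow))^(1/3) = (16·245.8/(π·7.98×10^7))^(1/3) = 0.02503 m.

25.0 mm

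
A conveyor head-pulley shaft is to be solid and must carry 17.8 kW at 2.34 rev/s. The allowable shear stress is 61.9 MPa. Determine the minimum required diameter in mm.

ω = 2π·2.34 = 14.70 rad/s, so T = P/ω = 17.8×10³ / 14.70 = 1211 N·m.
For a solid shaft τ_max = 16T/(πd³), so d = (16T/(π τ_allow))^(1/3) = (16·1211/(π·6.19×10^7))^(1/3) = 0.04636 m.

46.4 mm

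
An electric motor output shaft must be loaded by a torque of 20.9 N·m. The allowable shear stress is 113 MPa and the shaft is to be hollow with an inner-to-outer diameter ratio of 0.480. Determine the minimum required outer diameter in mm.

9.98 mm

For a hollow shaft with d_i/d_o = 0.480: τ_max = 16T/(π d_o³ (1−k⁴)), so d_o = [16T/(π τ_allow (1−k⁴))]^(1/3) = [16·20.90/(π·1.13×10^8·0.9469)]^(1/3) = 0.009983 m.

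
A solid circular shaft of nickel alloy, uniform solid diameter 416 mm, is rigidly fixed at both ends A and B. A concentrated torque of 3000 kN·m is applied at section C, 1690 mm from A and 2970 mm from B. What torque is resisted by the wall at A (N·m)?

1.91e6 N·m

With uniform GJ and both ends fixed, compatibility θ_AC = θ_CB gives T_A·a = T_B·b, together with T_A + T_B = T₀.
T_A = T₀·b/(a+b) = 3.000e6·2970/4660 = 1.912e6 N·m; T_B = 1.088e6 N·m.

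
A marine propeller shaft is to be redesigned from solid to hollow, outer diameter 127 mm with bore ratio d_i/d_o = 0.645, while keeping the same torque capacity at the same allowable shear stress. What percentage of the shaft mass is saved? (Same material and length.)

33.7 %

Equal τ_max and T ⇒ the solid shaft needs d_s³ = d_o³(1−k⁴), so d_s = 127·(1−0.645⁴)^(1/3) = 119.2 mm.
Area ratio A_h/A_s = d_o²(1−k²)/d_s² = (1−k²)/(1−k⁴)^(2/3) = 0.6629.
Mass saving = 1 − 0.6629 = 33.7 %.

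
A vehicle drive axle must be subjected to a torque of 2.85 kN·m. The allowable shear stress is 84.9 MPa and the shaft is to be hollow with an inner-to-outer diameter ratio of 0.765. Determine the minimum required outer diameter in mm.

For a hollow shaft with d_i/d_o = 0.765: τ_max = 16T/(π d_o³ (1−k⁴)), so d_o = [16T/(π τ_allow (1−k⁴))]^(1/3) = [16·2850/(π·8.49×10^7·0.6575)]^(1/3) = 0.06383 m.

63.8 mm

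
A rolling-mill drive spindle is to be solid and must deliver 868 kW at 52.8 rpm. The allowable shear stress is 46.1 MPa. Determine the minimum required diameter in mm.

ω = 2π·52.8/60 = 5.529 rad/s, so T = P/ω = 868×10³ / 5.529 = 157000 N·m.
For a solid shaft τ_max = 16T/(πd³), so d = (16T/(π τ_allow))^(1/3) = (16·157000/(π·4.61×10^7))^(1/3) = 0.2588 m.

259 mm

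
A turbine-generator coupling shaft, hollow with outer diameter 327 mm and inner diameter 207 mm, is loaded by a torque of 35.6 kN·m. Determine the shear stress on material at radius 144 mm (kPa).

5440 kPa

J = π(d_o⁴ − d_i⁴)/32 = π(0.327⁴ − 0.207⁴)/32 = 9.423×10^-4 m⁴.
Shear stress varies linearly with radius: τ = T·r/J = 35600 × 0.144 / 9.423×10^-4 = 5.441×10^6 Pa.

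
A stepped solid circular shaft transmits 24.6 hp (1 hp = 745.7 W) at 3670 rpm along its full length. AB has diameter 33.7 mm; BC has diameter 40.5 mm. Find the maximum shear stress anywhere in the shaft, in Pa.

6.35e6 Pa

ω = 2π·3670/60 = 384.3 rad/s, so T = P/ω = 24.6×745.7 / 384.3 = 47.73 N·m.
Under the same torque, τ_max = 16T/(πd³) is largest where d is smallest — segment AB (d = 33.7 mm).
τ_max = 16·47.73/(π·(0.0337)³) = 6.352×10^6 Pa.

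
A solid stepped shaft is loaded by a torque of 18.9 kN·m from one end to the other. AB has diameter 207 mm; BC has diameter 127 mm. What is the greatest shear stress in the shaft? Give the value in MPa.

Under the same torque, τ_max = 16T/(πd³) is largest where d is smallest — segment BC (d = 127 mm).
τ_max = 16·18900/(π·(0.127)³) = 4.699×10^7 Pa.

47.0 MPa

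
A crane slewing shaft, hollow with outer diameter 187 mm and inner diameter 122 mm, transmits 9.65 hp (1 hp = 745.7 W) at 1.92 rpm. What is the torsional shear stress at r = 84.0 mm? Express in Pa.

3.06e7 Pa

ω = 2π·1.92/60 = 0.2011 rad/s, so T = P/ω = 9.65×745.7 / 0.2011 = 35790 N·m.
J = π(d_o⁴ − d_i⁴)/32 = π(0.187⁴ − 0.122⁴)/32 = 9.830×10^-5 m⁴.
Shear stress varies linearly with radius: τ = T·r/J = 35790 × 0.0840 / 9.830×10^-5 = 3.058×10^7 Pa.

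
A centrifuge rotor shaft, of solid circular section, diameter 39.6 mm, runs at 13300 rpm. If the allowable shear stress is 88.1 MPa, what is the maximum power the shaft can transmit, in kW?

J = πd⁴/32 = π(0.0396)⁴/32 = 2.414×10^-7 m⁴.
T_max = τ_allow·J/r = 8.81×10^7 × 2.414×10^-7 / 0.0198 = 1074 N·m.
ω = 2π·13300/60 = 1393 rad/s, so P_max = T_max·ω = 1.496×10^6 W.

1500 kW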